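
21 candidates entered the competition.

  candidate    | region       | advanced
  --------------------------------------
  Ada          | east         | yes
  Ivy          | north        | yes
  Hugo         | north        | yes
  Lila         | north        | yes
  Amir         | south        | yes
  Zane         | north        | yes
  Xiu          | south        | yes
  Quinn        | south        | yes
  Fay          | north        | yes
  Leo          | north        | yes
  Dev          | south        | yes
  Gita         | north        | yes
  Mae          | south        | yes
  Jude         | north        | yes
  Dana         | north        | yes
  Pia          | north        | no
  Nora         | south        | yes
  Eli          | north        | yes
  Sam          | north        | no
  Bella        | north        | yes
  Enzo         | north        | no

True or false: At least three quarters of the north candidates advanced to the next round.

True

Truth condition: |A ∩ B| / |A| ≥ 3/4.
A (the restrictor) = {Ivy, Hugo, Lila, Zane, Fay, Leo, Gita, Jude, Dana, Pia, Eli, Sam, Bella, Enzo}, |A| = 14.
A ∩ B = {Ivy, Hugo, Lila, Zane, Fay, Leo, Gita, Jude, Dana, Eli, Bella}, so |A ∩ B| = 11.
A ∖ B = {Pia, Sam, Enzo}, so |A ∖ B| = 3.
|A ∩ B|/|A| = 11/14, so the statement is true.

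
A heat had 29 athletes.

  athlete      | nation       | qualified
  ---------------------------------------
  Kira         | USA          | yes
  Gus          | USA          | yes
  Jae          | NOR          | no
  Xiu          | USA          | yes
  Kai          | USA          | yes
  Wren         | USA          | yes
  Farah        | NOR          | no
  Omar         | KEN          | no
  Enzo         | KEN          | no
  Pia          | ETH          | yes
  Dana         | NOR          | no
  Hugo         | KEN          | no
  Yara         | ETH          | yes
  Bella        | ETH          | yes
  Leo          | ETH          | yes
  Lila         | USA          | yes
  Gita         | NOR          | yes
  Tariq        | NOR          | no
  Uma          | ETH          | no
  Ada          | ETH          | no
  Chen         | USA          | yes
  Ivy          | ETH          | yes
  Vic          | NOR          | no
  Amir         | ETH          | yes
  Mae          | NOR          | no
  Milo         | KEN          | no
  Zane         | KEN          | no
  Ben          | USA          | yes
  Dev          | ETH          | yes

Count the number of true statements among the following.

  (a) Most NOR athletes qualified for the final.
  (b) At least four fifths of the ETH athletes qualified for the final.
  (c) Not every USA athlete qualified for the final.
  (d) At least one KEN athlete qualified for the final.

(a) NOR: |A| = 7, |A ∩ B| = 1; needs |A ∩ B| > |A ∖ B| — false.
(b) ETH: |A| = 9, |A ∩ B| = 7; needs |A ∩ B| / |A| ≥ 4/5 — false.
(c) USA: |A| = 8, |A ∩ B| = 8; needs A ⊄ B (|A ∖ B| ≥ 1) — false.
(d) KEN: |A| = 5, |A ∩ B| = 0; needs A ∩ B ≠ ∅ (|A ∩ B| ≥ 1) — false.

0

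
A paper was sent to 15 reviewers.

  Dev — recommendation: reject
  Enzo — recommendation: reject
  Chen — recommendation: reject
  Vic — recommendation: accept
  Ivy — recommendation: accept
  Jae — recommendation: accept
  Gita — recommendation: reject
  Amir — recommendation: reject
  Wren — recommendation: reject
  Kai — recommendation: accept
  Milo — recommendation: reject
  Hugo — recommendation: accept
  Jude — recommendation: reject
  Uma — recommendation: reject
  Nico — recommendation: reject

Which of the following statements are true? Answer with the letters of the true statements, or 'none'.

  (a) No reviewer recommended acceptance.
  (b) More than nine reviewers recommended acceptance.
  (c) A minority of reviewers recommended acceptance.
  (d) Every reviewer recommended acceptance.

(c)

|A| = 15, |A ∩ B| = 5, |A ∖ B| = 10.
(a) A ∩ B = ∅ (|A ∩ B| = 0): fails.
(b) |A ∩ B| > 9: fails.
(c) |A ∩ B| < |A ∖ B|: holds.
(d) A ⊆ B, i.e. every element of A is in B (|A ∖ B| = 0): fails.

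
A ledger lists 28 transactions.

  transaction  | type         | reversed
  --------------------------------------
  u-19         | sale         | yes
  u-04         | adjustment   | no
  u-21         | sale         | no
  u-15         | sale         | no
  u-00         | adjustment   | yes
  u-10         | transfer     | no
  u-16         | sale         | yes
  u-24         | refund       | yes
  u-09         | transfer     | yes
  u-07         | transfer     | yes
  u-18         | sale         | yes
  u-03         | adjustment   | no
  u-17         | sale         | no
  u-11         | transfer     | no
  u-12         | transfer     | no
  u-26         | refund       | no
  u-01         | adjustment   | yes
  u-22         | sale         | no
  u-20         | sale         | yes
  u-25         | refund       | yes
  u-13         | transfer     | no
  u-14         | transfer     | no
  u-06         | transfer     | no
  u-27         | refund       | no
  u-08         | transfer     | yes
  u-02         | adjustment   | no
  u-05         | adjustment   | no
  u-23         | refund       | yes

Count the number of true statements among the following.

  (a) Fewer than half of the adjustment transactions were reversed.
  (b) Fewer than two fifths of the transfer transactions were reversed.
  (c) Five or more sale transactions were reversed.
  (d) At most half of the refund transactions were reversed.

(a) adjustment: |A| = 6, |A ∩ B| = 2; needs |A ∩ B| < |A ∖ B| — true.
(b) transfer: |A| = 9, |A ∩ B| = 3; needs |A ∩ B| / |A| < 2/5 — true.
(c) sale: |A| = 8, |A ∩ B| = 4; needs |A ∩ B| ≥ 5 — false.
(d) refund: |A| = 5, |A ∩ B| = 3; needs |A ∩ B| ≤ |A ∖ B| — false.

2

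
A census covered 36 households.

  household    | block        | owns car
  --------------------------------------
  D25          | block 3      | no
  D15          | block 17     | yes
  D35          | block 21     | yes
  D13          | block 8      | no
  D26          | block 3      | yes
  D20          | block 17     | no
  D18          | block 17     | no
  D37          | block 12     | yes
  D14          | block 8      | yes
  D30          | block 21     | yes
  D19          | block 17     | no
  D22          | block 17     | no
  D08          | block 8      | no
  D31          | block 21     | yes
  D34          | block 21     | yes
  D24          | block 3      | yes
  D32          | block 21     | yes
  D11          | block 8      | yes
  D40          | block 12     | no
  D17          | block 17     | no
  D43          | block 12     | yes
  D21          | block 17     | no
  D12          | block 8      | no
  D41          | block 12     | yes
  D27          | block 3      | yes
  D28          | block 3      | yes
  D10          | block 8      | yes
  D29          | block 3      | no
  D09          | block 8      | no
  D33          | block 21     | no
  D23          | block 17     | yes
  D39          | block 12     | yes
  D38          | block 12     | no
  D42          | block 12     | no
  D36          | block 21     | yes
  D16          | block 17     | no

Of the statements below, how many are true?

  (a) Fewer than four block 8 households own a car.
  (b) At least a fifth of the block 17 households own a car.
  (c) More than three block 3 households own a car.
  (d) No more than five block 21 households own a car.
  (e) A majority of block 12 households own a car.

4

(a) block 8: |A| = 7, |A ∩ B| = 3; needs |A ∩ B| < 4 — true.
(b) block 17: |A| = 9, |A ∩ B| = 2; needs |A ∩ B| / |A| ≥ 1/5 — true.
(c) block 3: |A| = 6, |A ∩ B| = 4; needs |A ∩ B| > 3 — true.
(d) block 21: |A| = 7, |A ∩ B| = 6; needs |A ∩ B| ≤ 5 — false.
(e) block 12: |A| = 7, |A ∩ B| = 4; needs |A ∩ B| > |A ∖ B| — true.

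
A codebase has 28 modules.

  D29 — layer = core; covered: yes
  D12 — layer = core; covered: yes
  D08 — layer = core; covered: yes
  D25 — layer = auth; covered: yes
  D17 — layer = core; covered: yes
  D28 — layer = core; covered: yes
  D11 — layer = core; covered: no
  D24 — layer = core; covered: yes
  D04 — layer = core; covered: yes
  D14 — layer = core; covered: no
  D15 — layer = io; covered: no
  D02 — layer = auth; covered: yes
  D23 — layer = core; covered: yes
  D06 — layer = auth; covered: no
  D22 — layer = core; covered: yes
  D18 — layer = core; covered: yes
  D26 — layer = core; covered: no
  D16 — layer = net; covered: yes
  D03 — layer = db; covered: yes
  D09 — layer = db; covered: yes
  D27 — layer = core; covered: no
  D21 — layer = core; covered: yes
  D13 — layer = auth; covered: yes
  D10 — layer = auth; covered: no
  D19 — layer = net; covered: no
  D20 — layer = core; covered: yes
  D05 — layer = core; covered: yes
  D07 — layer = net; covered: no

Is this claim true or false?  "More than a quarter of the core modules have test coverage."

True

Truth condition: |A ∩ B| / |A| > 1/4.
|A| = 17, |A ∩ B| = 13, |A ∖ B| = 4.
|A ∩ B|/|A| = 13/17, so the statement is true.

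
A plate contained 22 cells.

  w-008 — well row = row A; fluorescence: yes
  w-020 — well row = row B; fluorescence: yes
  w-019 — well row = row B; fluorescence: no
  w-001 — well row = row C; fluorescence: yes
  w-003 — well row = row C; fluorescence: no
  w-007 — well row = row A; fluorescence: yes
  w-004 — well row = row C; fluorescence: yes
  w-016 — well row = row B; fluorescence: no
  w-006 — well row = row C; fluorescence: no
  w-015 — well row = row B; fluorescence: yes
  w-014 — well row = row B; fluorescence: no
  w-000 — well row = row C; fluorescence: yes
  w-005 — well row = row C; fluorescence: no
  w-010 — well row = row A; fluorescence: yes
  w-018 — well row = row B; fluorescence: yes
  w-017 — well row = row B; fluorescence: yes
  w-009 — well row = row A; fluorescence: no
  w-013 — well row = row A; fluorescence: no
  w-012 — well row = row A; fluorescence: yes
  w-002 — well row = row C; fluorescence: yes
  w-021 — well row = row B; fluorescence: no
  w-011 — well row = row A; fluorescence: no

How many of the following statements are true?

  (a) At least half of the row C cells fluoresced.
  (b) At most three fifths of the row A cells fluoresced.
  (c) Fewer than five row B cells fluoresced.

3

(a) row C: |A| = 7, |A ∩ B| = 4; needs |A ∩ B| ≥ |A ∖ B| — true.
(b) row A: |A| = 7, |A ∩ B| = 4; needs |A ∩ B| / |A| ≤ 3/5 — true.
(c) row B: |A| = 8, |A ∩ B| = 4; needs |A ∩ B| < 5 — true.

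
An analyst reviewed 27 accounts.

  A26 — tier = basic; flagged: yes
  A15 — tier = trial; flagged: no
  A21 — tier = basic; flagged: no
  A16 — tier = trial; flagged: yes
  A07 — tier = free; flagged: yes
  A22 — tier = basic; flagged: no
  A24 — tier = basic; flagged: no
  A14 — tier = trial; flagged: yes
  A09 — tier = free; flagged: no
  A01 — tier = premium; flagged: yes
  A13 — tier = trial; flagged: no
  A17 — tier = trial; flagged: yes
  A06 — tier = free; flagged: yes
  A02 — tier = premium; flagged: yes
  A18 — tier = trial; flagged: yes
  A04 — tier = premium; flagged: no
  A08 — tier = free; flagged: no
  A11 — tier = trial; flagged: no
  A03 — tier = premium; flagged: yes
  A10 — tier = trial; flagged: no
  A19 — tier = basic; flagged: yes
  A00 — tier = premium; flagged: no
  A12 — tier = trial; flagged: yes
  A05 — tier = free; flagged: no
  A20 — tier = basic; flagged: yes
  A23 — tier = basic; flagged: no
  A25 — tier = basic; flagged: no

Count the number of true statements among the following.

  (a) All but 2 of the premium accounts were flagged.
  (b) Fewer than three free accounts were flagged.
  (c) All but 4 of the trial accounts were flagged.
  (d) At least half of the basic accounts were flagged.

(a) premium: |A| = 5, |A ∩ B| = 3; needs |A ∖ B| = 2 — true.
(b) free: |A| = 5, |A ∩ B| = 2; needs |A ∩ B| < 3 — true.
(c) trial: |A| = 9, |A ∩ B| = 5; needs |A ∖ B| = 4 — true.
(d) basic: |A| = 8, |A ∩ B| = 3; needs |A ∩ B| ≥ |A ∖ B| — false.

3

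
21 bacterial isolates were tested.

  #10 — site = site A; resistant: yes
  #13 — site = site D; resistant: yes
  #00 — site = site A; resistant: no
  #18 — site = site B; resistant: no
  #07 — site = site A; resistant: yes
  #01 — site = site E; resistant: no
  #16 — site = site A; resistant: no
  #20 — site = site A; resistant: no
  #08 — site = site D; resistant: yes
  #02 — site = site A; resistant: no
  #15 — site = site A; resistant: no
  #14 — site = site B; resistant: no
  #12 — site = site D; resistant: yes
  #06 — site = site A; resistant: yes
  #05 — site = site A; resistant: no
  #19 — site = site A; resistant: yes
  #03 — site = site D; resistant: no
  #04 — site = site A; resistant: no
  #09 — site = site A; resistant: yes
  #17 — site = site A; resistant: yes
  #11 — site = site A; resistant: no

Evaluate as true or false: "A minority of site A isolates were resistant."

The determiner here denotes the relation: |A ∩ B| < |A ∖ B|.
A (the restrictor) = {#10, #00, #07, #16, #20, #02, #15, #06, #05, #19, #04, #09, #17, #11}, |A| = 14.
A ∩ B = {#10, #07, #06, #19, #09, #17}, so |A ∩ B| = 6.
A ∖ B = {#00, #16, #20, #02, #15, #05, #04, #11}, so |A ∖ B| = 8.
6 < 8, so the statement is true.

True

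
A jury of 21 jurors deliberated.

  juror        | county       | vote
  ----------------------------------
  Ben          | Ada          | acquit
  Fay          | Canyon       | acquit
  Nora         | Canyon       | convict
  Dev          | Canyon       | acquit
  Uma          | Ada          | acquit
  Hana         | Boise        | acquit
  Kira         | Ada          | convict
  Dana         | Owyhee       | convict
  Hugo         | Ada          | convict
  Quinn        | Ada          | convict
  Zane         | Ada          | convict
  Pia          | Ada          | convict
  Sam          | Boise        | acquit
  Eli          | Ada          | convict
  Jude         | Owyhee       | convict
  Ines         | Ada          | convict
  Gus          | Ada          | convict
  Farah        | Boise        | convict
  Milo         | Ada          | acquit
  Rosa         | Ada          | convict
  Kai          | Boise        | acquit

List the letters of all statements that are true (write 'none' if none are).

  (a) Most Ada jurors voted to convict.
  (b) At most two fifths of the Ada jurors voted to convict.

|A| = 12, |A ∩ B| = 9, |A ∖ B| = 3.
(a) |A ∩ B| > |A ∖ B|: holds.
(b) |A ∩ B| / |A| ≤ 2/5: fails.

(a)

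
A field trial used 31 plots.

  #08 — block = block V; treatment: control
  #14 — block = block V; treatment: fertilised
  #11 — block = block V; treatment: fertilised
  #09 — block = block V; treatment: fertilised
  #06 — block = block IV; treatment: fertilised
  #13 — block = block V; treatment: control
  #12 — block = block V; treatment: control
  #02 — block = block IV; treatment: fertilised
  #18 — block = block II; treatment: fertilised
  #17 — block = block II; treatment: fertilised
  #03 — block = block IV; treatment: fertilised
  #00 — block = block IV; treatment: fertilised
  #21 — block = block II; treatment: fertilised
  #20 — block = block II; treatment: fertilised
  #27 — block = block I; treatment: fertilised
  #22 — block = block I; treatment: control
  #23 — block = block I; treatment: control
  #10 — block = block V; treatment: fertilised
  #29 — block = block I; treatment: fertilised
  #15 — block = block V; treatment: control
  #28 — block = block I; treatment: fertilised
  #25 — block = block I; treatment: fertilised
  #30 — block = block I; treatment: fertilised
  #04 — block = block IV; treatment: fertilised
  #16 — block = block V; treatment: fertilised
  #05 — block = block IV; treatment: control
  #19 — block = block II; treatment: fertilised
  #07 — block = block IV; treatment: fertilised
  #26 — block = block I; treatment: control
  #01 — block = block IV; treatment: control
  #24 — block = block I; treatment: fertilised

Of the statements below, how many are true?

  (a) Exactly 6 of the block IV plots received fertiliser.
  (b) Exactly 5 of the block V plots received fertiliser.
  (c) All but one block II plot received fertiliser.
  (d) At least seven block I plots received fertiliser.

2

(a) block IV: |A| = 8, |A ∩ B| = 6; needs |A ∩ B| = 6 — true.
(b) block V: |A| = 9, |A ∩ B| = 5; needs |A ∩ B| = 5 — true.
(c) block II: |A| = 5, |A ∩ B| = 5; needs |A ∖ B| = 1 — false.
(d) block I: |A| = 9, |A ∩ B| = 6; needs |A ∩ B| ≥ 7 — false.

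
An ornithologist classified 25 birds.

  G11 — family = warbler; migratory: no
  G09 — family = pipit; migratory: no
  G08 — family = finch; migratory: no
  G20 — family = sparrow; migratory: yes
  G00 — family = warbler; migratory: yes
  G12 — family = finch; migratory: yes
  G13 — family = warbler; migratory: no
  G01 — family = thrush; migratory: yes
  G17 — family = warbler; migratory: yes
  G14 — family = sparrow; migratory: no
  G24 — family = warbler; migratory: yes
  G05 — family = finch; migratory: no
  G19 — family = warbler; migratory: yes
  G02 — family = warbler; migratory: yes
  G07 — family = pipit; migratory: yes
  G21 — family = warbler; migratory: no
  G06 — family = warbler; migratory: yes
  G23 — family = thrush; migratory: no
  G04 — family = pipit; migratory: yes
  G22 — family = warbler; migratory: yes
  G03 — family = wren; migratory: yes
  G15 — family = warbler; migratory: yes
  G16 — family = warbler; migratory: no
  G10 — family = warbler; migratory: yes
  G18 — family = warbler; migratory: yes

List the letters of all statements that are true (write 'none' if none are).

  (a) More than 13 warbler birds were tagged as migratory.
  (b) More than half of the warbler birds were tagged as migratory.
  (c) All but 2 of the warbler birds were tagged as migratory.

(b)

|A| = 14, |A ∩ B| = 10, |A ∖ B| = 4.
(a) |A ∩ B| > 13: fails.
(b) |A ∩ B| > |A ∖ B|: holds.
(c) |A ∖ B| = 2: fails.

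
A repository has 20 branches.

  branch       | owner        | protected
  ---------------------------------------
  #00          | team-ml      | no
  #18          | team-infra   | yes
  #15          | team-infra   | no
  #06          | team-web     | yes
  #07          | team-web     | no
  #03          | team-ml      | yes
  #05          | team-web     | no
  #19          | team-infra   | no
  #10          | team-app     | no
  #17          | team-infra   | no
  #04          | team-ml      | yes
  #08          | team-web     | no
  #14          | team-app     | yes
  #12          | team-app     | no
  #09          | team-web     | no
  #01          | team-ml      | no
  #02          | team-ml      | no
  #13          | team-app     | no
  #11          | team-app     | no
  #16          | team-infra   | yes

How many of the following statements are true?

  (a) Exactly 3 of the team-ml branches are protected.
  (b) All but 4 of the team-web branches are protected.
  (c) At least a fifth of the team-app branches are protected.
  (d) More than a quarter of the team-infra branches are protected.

3

(a) team-ml: |A| = 5, |A ∩ B| = 2; needs |A ∩ B| = 3 — false.
(b) team-web: |A| = 5, |A ∩ B| = 1; needs |A ∖ B| = 4 — true.
(c) team-app: |A| = 5, |A ∩ B| = 1; needs |A ∩ B| / |A| ≥ 1/5 — true.
(d) team-infra: |A| = 5, |A ∩ B| = 2; needs |A ∩ B| / |A| > 1/4 — true.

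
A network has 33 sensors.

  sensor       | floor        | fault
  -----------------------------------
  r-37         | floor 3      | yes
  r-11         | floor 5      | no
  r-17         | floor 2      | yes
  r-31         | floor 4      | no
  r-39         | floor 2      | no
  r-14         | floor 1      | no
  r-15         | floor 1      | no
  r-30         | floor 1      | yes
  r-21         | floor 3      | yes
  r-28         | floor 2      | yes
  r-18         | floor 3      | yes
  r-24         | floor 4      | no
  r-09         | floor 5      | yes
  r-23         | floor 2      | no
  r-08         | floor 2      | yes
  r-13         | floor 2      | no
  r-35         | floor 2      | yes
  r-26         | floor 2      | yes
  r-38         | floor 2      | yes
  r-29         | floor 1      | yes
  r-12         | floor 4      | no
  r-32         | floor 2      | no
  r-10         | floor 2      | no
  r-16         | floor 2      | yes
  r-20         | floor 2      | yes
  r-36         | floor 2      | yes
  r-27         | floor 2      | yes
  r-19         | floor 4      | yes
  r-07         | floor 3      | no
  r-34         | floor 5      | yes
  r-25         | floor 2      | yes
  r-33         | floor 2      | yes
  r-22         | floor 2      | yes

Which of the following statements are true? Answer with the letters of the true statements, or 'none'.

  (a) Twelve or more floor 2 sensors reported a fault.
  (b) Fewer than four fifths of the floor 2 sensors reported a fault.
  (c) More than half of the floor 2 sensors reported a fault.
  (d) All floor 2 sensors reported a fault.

|A| = 18, |A ∩ B| = 13, |A ∖ B| = 5.
(a) |A ∩ B| ≥ 12: holds.
(b) |A ∩ B| / |A| < 4/5: holds.
(c) |A ∩ B| > |A ∖ B|: holds.
(d) A ⊆ B, i.e. every element of A is in B (|A ∖ B| = 0): fails.

(a), (b), (c)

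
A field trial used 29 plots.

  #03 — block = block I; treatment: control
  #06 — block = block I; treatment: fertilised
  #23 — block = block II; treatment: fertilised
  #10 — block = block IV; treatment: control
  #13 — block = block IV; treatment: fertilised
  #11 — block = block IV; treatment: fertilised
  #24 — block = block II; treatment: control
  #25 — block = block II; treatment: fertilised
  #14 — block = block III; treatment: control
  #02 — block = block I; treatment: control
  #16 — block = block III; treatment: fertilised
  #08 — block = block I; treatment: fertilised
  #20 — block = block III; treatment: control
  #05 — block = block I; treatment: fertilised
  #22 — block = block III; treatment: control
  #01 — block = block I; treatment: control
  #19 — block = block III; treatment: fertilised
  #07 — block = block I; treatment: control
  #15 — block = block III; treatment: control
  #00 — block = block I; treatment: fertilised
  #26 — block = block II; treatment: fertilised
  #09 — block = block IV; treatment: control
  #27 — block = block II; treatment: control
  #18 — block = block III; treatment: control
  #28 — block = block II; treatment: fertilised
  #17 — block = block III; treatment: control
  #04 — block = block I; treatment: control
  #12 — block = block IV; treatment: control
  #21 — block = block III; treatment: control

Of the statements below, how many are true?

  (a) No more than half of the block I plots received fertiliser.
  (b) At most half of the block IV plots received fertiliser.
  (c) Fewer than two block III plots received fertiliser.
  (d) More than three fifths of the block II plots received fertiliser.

3

(a) block I: |A| = 9, |A ∩ B| = 4; needs |A ∩ B| ≤ |A ∖ B| — true.
(b) block IV: |A| = 5, |A ∩ B| = 2; needs |A ∩ B| ≤ |A ∖ B| — true.
(c) block III: |A| = 9, |A ∩ B| = 2; needs |A ∩ B| < 2 — false.
(d) block II: |A| = 6, |A ∩ B| = 4; needs |A ∩ B| / |A| > 3/5 — true.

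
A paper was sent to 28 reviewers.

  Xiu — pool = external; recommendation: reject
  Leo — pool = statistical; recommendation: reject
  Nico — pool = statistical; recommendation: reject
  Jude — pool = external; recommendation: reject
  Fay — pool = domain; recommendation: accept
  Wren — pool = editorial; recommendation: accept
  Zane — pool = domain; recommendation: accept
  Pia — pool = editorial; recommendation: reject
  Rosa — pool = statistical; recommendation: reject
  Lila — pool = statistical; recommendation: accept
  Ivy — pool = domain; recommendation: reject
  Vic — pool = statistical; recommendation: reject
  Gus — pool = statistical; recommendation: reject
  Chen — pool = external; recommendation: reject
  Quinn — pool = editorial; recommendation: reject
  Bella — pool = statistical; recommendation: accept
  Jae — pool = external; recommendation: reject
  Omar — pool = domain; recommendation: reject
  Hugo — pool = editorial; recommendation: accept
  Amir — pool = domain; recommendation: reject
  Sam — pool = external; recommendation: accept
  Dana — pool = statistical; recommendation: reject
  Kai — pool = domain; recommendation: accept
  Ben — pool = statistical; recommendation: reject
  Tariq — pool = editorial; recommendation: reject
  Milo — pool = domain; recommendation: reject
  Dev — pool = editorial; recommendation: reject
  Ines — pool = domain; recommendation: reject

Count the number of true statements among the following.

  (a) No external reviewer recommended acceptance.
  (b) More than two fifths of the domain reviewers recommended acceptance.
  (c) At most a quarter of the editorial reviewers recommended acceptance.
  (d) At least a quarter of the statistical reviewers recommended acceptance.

(a) external: |A| = 5, |A ∩ B| = 1; needs A ∩ B = ∅ (|A ∩ B| = 0) — false.
(b) domain: |A| = 8, |A ∩ B| = 3; needs |A ∩ B| / |A| > 2/5 — false.
(c) editorial: |A| = 6, |A ∩ B| = 2; needs |A ∩ B| / |A| ≤ 1/4 — false.
(d) statistical: |A| = 9, |A ∩ B| = 2; needs |A ∩ B| / |A| ≥ 1/4 — false.

0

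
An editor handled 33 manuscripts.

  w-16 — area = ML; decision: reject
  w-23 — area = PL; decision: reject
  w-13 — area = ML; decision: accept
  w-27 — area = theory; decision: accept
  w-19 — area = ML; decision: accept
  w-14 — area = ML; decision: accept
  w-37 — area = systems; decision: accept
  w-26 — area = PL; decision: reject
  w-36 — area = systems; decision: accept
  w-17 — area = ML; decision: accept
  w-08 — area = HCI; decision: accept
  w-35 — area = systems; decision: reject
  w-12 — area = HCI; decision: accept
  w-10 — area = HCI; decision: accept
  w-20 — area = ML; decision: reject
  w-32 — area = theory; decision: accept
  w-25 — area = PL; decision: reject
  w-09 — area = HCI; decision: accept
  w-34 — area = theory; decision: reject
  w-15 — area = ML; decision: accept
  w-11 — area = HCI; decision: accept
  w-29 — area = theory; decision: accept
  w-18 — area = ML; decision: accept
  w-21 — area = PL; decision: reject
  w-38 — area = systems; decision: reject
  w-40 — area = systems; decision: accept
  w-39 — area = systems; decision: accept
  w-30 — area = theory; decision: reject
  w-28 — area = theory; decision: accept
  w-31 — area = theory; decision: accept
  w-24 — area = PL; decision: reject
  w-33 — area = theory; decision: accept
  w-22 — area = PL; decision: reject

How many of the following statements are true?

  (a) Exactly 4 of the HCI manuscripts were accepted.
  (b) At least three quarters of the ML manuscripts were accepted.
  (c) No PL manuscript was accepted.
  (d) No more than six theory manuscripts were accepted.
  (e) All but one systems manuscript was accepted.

(a) HCI: |A| = 5, |A ∩ B| = 5; needs |A ∩ B| = 4 — false.
(b) ML: |A| = 8, |A ∩ B| = 6; needs |A ∩ B| / |A| ≥ 3/4 — true.
(c) PL: |A| = 6, |A ∩ B| = 0; needs A ∩ B = ∅ (|A ∩ B| = 0) — true.
(d) theory: |A| = 8, |A ∩ B| = 6; needs |A ∩ B| ≤ 6 — true.
(e) systems: |A| = 6, |A ∩ B| = 4; needs |A ∖ B| = 1 — false.

3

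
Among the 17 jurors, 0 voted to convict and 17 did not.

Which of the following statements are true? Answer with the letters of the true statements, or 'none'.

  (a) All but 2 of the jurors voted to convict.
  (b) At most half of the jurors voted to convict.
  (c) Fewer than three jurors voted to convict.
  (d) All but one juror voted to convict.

|A| = 17, |A ∩ B| = 0, |A ∖ B| = 17.
(a) |A ∖ B| = 2: fails.
(b) |A ∩ B| ≤ |A ∖ B|: holds.
(c) |A ∩ B| < 3: holds.
(d) |A ∖ B| = 1: fails.

(b), (c)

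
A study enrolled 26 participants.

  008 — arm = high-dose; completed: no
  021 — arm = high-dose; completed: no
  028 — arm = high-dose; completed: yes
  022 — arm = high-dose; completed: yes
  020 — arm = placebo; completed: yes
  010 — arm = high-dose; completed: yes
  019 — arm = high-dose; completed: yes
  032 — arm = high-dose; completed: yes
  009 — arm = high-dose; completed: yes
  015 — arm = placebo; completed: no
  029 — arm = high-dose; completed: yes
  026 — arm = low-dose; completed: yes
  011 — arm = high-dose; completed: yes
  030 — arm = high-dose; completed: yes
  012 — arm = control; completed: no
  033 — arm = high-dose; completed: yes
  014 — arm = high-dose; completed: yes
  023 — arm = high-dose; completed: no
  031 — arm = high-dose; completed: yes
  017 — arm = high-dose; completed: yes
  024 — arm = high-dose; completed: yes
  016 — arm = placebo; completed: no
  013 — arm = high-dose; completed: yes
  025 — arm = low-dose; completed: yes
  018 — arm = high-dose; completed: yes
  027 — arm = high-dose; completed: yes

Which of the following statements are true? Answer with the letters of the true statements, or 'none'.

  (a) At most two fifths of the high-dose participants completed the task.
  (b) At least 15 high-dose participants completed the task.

|A| = 20, |A ∩ B| = 17, |A ∖ B| = 3.
(a) |A ∩ B| / |A| ≤ 2/5: fails.
(b) |A ∩ B| ≥ 15: holds.

(b)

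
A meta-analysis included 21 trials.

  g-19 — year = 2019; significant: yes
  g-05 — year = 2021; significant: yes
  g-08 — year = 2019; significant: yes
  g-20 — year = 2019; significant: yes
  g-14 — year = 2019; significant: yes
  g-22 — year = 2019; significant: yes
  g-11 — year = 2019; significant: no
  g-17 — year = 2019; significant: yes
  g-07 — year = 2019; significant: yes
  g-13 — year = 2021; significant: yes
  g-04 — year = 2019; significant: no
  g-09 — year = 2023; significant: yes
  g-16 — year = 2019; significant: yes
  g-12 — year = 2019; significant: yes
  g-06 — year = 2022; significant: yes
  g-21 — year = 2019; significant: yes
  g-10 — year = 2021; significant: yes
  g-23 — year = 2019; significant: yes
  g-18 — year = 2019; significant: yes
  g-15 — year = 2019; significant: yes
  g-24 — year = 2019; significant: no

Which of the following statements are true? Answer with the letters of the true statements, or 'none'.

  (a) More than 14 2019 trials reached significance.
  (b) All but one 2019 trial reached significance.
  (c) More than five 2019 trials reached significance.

|A| = 16, |A ∩ B| = 13, |A ∖ B| = 3.
(a) |A ∩ B| > 14: fails.
(b) |A ∖ B| = 1: fails.
(c) |A ∩ B| > 5: holds.

(c)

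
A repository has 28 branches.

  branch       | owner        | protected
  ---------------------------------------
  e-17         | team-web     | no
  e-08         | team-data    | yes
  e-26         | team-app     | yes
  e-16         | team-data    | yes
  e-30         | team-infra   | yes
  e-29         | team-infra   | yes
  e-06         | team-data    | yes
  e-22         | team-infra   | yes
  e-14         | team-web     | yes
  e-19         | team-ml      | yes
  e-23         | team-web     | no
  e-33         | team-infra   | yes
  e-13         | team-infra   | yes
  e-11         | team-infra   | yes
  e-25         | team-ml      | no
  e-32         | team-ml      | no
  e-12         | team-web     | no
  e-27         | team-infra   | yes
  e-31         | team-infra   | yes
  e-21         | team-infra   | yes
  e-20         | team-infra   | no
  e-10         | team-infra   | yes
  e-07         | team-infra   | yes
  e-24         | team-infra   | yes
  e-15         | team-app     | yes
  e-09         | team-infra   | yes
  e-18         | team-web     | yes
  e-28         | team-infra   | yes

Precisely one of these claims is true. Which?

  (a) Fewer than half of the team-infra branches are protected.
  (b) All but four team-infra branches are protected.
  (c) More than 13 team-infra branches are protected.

|A| = 15, |A ∩ B| = 14, |A ∖ B| = 1.
(a) requires |A ∩ B| < |A ∖ B|: false.
(b) requires |A ∖ B| = 4: false.
(c) requires |A ∩ B| > 13: true.

(c)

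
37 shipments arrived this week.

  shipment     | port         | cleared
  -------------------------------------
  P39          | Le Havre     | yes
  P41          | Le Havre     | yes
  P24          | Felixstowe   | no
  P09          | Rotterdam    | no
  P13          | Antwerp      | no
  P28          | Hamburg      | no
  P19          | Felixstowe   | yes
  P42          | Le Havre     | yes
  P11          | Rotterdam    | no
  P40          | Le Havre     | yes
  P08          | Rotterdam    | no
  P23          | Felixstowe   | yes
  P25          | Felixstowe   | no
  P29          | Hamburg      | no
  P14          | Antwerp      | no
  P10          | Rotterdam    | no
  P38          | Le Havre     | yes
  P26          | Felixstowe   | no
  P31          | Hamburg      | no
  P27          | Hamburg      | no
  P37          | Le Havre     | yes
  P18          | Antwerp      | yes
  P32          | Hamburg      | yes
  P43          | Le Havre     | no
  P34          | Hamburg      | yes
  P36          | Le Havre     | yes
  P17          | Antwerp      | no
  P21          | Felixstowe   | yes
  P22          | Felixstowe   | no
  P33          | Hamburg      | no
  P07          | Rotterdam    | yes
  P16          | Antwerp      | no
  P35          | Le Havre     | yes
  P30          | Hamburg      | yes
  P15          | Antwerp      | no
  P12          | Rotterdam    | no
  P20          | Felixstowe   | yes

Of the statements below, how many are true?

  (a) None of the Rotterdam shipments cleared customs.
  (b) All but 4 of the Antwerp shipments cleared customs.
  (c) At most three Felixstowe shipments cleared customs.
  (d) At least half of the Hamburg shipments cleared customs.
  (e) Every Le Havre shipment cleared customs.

(a) Rotterdam: |A| = 6, |A ∩ B| = 1; needs A ∩ B = ∅ (|A ∩ B| = 0) — false.
(b) Antwerp: |A| = 6, |A ∩ B| = 1; needs |A ∖ B| = 4 — false.
(c) Felixstowe: |A| = 8, |A ∩ B| = 4; needs |A ∩ B| ≤ 3 — false.
(d) Hamburg: |A| = 8, |A ∩ B| = 3; needs |A ∩ B| ≥ |A ∖ B| — false.
(e) Le Havre: |A| = 9, |A ∩ B| = 8; needs A ⊆ B, i.e. every element of A is in B (|A ∖ B| = 0) — false.

0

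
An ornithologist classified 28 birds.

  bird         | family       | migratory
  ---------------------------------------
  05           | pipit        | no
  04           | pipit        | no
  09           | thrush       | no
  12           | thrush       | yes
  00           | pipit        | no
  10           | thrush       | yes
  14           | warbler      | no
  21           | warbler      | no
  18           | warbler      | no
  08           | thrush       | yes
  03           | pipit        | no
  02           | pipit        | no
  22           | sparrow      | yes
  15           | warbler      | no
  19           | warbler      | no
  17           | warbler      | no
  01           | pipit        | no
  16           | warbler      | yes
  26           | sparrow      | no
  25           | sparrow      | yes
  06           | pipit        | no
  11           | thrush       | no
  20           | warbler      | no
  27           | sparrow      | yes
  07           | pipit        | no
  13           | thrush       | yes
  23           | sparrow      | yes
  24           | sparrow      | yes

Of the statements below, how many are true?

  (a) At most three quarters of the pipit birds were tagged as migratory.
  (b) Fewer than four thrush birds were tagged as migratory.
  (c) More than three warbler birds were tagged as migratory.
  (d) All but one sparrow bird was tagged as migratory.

(a) pipit: |A| = 8, |A ∩ B| = 0; needs |A ∩ B| / |A| ≤ 3/4 — true.
(b) thrush: |A| = 6, |A ∩ B| = 4; needs |A ∩ B| < 4 — false.
(c) warbler: |A| = 8, |A ∩ B| = 1; needs |A ∩ B| > 3 — false.
(d) sparrow: |A| = 6, |A ∩ B| = 5; needs |A ∖ B| = 1 — true.

2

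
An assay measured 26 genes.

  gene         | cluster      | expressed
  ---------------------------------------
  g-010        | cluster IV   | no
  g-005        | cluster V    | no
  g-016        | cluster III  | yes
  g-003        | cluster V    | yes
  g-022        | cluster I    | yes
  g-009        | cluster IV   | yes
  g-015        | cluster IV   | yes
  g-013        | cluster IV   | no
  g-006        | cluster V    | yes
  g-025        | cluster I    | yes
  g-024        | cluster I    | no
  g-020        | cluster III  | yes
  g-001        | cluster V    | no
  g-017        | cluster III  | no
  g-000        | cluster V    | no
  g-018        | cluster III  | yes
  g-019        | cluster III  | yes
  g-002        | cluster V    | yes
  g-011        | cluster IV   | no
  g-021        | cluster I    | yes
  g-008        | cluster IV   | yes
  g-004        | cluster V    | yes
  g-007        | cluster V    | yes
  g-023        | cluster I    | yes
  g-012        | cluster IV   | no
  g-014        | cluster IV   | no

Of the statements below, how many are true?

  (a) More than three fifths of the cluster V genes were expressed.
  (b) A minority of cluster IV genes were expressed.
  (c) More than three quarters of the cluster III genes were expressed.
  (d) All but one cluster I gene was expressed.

(a) cluster V: |A| = 8, |A ∩ B| = 5; needs |A ∩ B| / |A| > 3/5 — true.
(b) cluster IV: |A| = 8, |A ∩ B| = 3; needs |A ∩ B| < |A ∖ B| — true.
(c) cluster III: |A| = 5, |A ∩ B| = 4; needs |A ∩ B| / |A| > 3/4 — true.
(d) cluster I: |A| = 5, |A ∩ B| = 4; needs |A ∖ B| = 1 — true.

4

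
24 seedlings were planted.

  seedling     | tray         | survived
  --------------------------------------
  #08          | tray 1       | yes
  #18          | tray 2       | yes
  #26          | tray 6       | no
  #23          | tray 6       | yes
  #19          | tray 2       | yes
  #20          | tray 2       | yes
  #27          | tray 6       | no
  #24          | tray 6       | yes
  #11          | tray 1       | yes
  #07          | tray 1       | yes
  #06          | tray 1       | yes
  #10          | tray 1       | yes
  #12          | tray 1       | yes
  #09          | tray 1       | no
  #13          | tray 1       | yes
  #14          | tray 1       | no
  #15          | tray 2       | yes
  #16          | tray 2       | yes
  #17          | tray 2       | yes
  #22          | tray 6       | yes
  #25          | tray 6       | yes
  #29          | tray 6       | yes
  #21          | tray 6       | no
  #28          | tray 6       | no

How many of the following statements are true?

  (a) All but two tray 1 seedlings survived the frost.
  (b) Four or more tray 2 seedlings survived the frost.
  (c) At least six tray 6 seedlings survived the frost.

(a) tray 1: |A| = 9, |A ∩ B| = 7; needs |A ∖ B| = 2 — true.
(b) tray 2: |A| = 6, |A ∩ B| = 6; needs |A ∩ B| ≥ 4 — true.
(c) tray 6: |A| = 9, |A ∩ B| = 5; needs |A ∩ B| ≥ 6 — false.

2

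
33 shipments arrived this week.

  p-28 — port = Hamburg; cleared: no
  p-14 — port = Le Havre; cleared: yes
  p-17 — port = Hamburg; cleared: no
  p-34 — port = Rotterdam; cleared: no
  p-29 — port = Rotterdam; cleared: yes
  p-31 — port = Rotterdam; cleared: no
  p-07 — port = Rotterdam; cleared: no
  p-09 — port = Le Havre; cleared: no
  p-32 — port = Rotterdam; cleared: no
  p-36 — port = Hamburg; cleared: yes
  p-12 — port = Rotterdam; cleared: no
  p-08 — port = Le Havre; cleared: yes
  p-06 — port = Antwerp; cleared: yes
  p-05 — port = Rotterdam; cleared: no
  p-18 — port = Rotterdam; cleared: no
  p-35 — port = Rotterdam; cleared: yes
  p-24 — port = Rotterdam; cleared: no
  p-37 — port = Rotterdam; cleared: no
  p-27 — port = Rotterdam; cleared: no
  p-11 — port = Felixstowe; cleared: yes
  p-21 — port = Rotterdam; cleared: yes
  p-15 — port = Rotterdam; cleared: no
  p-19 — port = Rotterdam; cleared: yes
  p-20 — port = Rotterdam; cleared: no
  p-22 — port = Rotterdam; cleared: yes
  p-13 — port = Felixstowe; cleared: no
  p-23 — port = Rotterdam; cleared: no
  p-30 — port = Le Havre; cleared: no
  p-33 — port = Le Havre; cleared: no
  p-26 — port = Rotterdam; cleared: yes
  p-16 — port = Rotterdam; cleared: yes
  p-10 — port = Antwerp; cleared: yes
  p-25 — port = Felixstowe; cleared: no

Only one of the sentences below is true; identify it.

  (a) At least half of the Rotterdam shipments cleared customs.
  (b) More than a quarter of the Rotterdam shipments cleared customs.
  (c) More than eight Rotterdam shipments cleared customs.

(b)

|A| = 20, |A ∩ B| = 7, |A ∖ B| = 13.
(a) requires |A ∩ B| ≥ |A ∖ B|: false.
(b) requires |A ∩ B| / |A| > 1/4: true.
(c) requires |A ∩ B| > 8: false.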